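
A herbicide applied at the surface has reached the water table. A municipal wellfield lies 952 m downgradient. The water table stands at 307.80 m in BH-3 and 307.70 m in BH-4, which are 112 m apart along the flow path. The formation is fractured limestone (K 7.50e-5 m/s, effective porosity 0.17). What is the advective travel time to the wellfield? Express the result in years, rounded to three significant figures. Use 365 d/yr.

Hydraulic gradient i = (307.80 − 307.70) / 112 = 0.10 / 112 = 8.929e-4
K = 7.50e-5 m/s × 86400 s/d = 6.480 m/d
Specific discharge q = 6.480 × 8.929e-4 = 0.005786 m/d
v_s = q/n_e = 0.005786/0.17 = 0.03403 m/d
t = L / v = 952 / 0.03403 = 27970 d
   = 27970 / 365 = 76.6 yr

76.6 years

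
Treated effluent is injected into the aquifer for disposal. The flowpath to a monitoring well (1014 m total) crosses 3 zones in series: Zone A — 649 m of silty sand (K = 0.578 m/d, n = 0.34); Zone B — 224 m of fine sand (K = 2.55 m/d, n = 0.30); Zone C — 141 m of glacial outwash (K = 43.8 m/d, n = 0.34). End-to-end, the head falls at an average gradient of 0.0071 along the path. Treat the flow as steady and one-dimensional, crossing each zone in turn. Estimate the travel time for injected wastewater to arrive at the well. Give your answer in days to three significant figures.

Continuity: the same q passes through each zone, so ΔH = q·Σ(L_j/K_j) — the zones act as resistances in series.
Σ(L/K) = 649/0.578 + 224/2.55 + 141/43.8 = 1123 + 87.84 + 3.219 = 1214 d
K_eq = L_total / Σ(L/K) = 1014 / 1214 = 0.8353 m/d
q = K_eq · i = 0.8353 × 0.0071 = 0.005931 m/d (same in every zone)
Zone A: v = q/n = 0.005931/0.34 = 0.01744 m/d → t_A = 649/0.01744 = 37210 d
Zone B: v = q/n = 0.005931/0.30 = 0.01977 m/d → t_B = 224/0.01977 = 11330 d
Zone C: v = q/n = 0.005931/0.34 = 0.01744 m/d → t_C = 141/0.01744 = 8083 d
Total t = 37210 + 11330 + 8083 = 56620 d

56600 days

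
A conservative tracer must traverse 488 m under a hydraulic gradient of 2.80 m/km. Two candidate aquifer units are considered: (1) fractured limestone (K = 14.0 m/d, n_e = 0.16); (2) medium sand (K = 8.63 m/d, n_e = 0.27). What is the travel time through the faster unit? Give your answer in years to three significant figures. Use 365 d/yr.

5.46 years

Unit 1 (fractured limestone): v = 14.0×0.0028/0.16 = 0.2450 m/d, t = 488/0.2450 = 1992 d
Unit 2 (medium sand): v = 8.63×0.0028/0.27 = 0.08950 m/d, t = 488/0.08950 = 5453 d
Faster: 1992 d / 365 = 5.46 yr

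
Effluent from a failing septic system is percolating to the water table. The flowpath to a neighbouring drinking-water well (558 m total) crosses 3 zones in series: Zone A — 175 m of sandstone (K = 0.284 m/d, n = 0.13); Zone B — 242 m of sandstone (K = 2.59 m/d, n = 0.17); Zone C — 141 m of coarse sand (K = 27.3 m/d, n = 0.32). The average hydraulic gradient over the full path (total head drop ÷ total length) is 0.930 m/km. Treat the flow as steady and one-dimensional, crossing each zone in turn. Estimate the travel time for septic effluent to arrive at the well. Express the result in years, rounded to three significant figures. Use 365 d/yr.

411 years

Continuity: the same q passes through each zone, so ΔH = q·Σ(L_j/K_j) — the zones act as resistances in series.
Σ(L/K) = 175/0.284 + 242/2.59 + 141/27.3 = 616.2 + 93.44 + 5.165 = 714.8 d
K_eq = L_total / Σ(L/K) = 558 / 714.8 = 0.7806 m/d
q = K_eq · i = 0.7806 × 9.3e-4 = 7.260e-4 m/d (same in every zone)
Zone A: v = q/n = 7.260e-4/0.13 = 0.005585 m/d → t_A = 175/0.005585 = 31340 d
Zone B: v = q/n = 7.260e-4/0.17 = 0.004271 m/d → t_B = 242/0.004271 = 56670 d
Zone C: v = q/n = 7.260e-4/0.32 = 0.002269 m/d → t_C = 141/0.002269 = 62150 d
Total t = 31340 + 56670 + 62150 = 150200 d
   = 150200 / 365 = 411 yr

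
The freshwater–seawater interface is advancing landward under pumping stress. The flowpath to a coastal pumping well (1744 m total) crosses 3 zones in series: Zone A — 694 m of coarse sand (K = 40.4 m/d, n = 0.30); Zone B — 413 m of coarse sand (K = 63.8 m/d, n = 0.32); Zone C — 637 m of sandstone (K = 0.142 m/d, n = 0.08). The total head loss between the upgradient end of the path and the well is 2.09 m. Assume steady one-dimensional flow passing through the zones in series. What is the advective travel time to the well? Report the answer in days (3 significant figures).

Steady 1-D flow in series ⇒ the Darcy flux q is identical in every zone and the zone head losses add (resistances L/K in series).
Σ(L/K) = 694/40.4 + 413/63.8 + 637/0.142 = 17.18 + 6.473 + 4486 = 4510 d
q = ΔH / Σ(L/K) = 2.09 / 4510 = 4.635e-4 m/d (same in every zone)
Zone A: v = q/n = 4.635e-4/0.30 = 0.001545 m/d → t_A = 694/0.001545 = 449200 d
Zone B: v = q/n = 4.635e-4/0.32 = 0.001448 m/d → t_B = 413/0.001448 = 285200 d
Zone C: v = q/n = 4.635e-4/0.08 = 0.005793 m/d → t_C = 637/0.005793 = 110000 d
Total t = 449200 + 285200 + 110000 = 844300 d

844000 days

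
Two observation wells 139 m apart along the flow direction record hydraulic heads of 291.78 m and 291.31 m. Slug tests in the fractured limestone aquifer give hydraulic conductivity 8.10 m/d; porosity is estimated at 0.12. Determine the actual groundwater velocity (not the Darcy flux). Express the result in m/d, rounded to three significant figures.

0.228 m/d

Hydraulic gradient i = (291.78 − 291.31) / 139 = 0.47 / 139 = 0.003381
q = Ki = 8.10 × 0.003381 = 0.02739 m/d
v_s = q/n_e = 0.02739/0.12 = 0.2282 m/d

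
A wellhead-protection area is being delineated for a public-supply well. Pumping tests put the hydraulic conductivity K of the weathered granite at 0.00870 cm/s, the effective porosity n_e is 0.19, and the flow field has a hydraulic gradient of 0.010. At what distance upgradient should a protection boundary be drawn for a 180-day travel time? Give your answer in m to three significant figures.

K = 0.00870 cm/s × 864 = 7.517 m/d
q = Ki = 7.517 × 0.010 = 0.07517 m/d
Average linear velocity = 0.07517 / 0.19 = 0.3956 m/d
L = v × T = 0.3956 × 180 = 71.21 m

71.2 m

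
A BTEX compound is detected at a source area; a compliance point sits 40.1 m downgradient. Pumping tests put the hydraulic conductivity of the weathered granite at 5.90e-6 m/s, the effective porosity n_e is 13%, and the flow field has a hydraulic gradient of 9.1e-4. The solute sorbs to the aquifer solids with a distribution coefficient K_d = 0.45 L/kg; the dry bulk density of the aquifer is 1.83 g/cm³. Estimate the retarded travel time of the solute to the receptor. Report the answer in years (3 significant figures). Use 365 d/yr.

K = 5.90e-6 m/s × 86400 s/d = 0.5098 m/d
Darcy flux q = K·i = 0.5098 × 9.1e-4 = 4.639e-4 m/d
Seepage velocity v = q / n = 4.639e-4 / 0.13 = 0.003568 m/d
Retardation R = 1 + ρ_b·K_d/n = 1 + 1.83×0.45/0.13 = 7.335
Contaminant velocity v_c = v/R = 0.003568/7.335 = 4.865e-4 m/d
t = L/v_c = 40.1/4.865e-4 = 82420 d
   = 82420/365 = 226 yr

226 years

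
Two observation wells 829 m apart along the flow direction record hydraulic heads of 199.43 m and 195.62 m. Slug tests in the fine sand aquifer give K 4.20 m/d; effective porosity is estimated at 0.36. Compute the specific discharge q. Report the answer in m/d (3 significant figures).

Hydraulic gradient i = (199.43 − 195.62) / 829 = 3.81 / 829 = 0.004596
Darcy flux q = K·i = 4.20 × 0.004596 = 0.01930 m/d

0.0193 m/d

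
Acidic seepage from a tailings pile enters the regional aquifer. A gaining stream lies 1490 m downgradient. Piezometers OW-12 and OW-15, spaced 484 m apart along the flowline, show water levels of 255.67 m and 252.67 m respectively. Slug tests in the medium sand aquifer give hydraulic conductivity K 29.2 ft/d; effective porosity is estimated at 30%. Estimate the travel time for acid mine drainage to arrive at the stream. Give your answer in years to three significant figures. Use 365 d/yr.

22.2 years

Hydraulic gradient i = (255.67 − 252.67) / 484 = 3.00 / 484 = 0.006198
K = 29.2 ft/d × 0.3048 = 8.900 m/d
q = Ki = 8.900 × 0.006198 = 0.05517 m/d
Average linear velocity = 0.05517 / 0.30 = 0.1839 m/d
t = L / v = 1490 / 0.1839 = 8103 d
   = 8103 / 365 = 22.2 yr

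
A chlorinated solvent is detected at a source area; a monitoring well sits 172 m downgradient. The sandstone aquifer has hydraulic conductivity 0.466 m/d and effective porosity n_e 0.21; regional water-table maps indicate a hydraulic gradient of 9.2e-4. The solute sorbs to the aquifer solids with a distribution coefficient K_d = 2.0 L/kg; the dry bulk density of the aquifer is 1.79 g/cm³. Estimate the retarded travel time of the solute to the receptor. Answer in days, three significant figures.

Darcy flux q = K·i = 0.466 × 9.2e-4 = 4.287e-4 m/d
v_s = q/n_e = 4.287e-4/0.21 = 0.002042 m/d
Retardation R = 1 + ρ_b·K_d/n = 1 + 1.79×2.0/0.21 = 18.05
Contaminant velocity v_c = v/R = 0.002042/18.05 = 1.131e-4 m/d
t = L/v_c = 172/1.131e-4 = 1.521e6 d

1.52e6 days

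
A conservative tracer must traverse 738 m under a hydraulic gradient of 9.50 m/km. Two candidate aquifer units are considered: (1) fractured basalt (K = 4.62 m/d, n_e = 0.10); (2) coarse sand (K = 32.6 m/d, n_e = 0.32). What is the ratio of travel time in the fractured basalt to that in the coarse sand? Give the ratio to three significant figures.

Unit 1 (fractured basalt): v = 4.62×0.0095/0.10 = 0.4389 m/d, t = 738/0.4389 = 1681 d
Unit 2 (coarse sand): v = 32.6×0.0095/0.32 = 0.9678 m/d, t = 738/0.9678 = 762.5 d
t(fractured basalt) / t(coarse sand) = 1681/762.5 = 2.21

2.21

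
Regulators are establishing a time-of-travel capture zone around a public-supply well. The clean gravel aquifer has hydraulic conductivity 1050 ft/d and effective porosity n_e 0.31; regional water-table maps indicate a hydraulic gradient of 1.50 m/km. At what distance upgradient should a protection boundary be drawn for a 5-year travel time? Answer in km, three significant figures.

K = 1050 ft/d × 0.3048 = 320.0 m/d
q = Ki = 320.0 × 0.0015 = 0.4801 m/d
v = Ki/n = 320.0·0.0015/0.31 = 1.549 m/d
T = 5 yr × 365 = 1825 d
L = v × T = 1.549 × 1825 = 2826 m
   = 2.83 km

2.83 km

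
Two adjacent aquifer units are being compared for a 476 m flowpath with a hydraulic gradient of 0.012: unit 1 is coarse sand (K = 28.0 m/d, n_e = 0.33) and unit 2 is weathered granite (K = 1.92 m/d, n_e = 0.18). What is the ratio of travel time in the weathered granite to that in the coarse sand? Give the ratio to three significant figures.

Unit 1 (coarse sand): v = 28.0×0.012/0.33 = 1.018 m/d, t = 476/1.018 = 467.5 d
Unit 2 (weathered granite): v = 1.92×0.012/0.18 = 0.1280 m/d, t = 476/0.1280 = 3719 d
t(weathered granite) / t(coarse sand) = 3719/467.5 = 7.95

7.95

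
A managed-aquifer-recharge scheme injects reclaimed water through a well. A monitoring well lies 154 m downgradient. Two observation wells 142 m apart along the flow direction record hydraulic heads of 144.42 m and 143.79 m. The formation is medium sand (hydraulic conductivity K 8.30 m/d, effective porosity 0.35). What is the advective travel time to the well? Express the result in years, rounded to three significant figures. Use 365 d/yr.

4.01 years

Hydraulic gradient i = (144.42 − 143.79) / 142 = 0.63 / 142 = 0.004437
q = Ki = 8.30 × 0.004437 = 0.03682 m/d
v = Ki/n = 8.30·0.004437/0.35 = 0.1052 m/d
t = L / v = 154 / 0.1052 = 1464 d
   = 1464 / 365 = 4.01 yr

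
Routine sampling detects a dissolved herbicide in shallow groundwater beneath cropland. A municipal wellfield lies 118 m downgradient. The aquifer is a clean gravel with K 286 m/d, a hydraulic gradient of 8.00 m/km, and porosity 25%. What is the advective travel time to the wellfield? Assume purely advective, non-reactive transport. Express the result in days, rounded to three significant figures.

q = Ki = 286 × 0.0080 = 2.288 m/d
v_s = q/n_e = 2.288/0.25 = 9.152 m/d
t = L / v = 118 / 9.152 = 12.89 d

12.9 days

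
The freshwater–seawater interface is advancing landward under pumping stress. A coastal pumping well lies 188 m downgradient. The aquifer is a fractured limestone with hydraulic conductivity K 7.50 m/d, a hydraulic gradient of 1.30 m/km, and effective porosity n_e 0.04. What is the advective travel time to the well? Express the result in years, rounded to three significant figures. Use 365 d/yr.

2.11 years

Darcy flux q = K·i = 7.50 × 0.0013 = 0.009750 m/d
v_s = q/n_e = 0.009750/0.04 = 0.2438 m/d
t = L / v = 188 / 0.2438 = 771.3 d
   = 771.3 / 365 = 2.11 yr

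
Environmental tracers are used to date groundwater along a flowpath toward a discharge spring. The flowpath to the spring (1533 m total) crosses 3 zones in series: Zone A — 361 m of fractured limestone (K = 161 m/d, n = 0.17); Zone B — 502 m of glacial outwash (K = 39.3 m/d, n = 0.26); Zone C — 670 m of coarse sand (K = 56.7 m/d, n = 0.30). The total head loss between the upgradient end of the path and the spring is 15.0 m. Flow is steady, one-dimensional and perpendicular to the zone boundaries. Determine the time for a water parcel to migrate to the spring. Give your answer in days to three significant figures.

Steady 1-D flow in series ⇒ the Darcy flux q is identical in every zone and the zone head losses add (resistances L/K in series).
Σ(L/K) = 361/161 + 502/39.3 + 670/56.7 = 2.242 + 12.77 + 11.82 = 26.83 d
q = ΔH / Σ(L/K) = 15.0 / 26.83 = 0.5590 m/d (same in every zone)
Zone A: v = q/n = 0.5590/0.17 = 3.288 m/d → t_A = 361/3.288 = 109.8 d
Zone B: v = q/n = 0.5590/0.26 = 2.150 m/d → t_B = 502/2.150 = 233.5 d
Zone C: v = q/n = 0.5590/0.30 = 1.863 m/d → t_C = 670/1.863 = 359.6 d
Total t = 109.8 + 233.5 + 359.6 = 702.8 d

703 days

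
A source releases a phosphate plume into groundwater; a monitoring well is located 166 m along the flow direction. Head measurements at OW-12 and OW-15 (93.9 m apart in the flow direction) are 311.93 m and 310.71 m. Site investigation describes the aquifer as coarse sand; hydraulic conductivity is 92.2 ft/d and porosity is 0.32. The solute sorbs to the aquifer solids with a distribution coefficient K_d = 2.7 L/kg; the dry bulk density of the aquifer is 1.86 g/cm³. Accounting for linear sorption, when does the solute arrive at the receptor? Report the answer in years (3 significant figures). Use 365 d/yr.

Hydraulic gradient i = (311.93 − 310.71) / 93.9 = 1.22 / 93.9 = 0.01299
K = 92.2 ft/d × 0.3048 = 28.10 m/d
Darcy flux q = K·i = 28.10 × 0.01299 = 0.3651 m/d
Seepage velocity v = q / n = 0.3651 / 0.32 = 1.141 m/d
Retardation R = 1 + ρ_b·K_d/n = 1 + 1.86×2.7/0.32 = 16.69
Contaminant velocity v_c = v/R = 1.141/16.69 = 0.06835 m/d
t = L/v_c = 166/0.06835 = 2429 d
   = 2429/365 = 6.65 yr

6.65 years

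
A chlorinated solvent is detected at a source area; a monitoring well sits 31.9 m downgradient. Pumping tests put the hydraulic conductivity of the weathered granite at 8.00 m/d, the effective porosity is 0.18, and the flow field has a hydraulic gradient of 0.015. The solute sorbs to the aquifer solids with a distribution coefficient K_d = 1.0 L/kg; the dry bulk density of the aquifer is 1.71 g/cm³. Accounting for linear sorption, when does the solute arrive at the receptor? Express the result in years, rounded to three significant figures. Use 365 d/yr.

q = Ki = 8.00 × 0.015 = 0.1200 m/d
v_s = q/n_e = 0.1200/0.18 = 0.6667 m/d
Retardation R = 1 + ρ_b·K_d/n = 1 + 1.71×1.0/0.18 = 10.50
Contaminant velocity v_c = v/R = 0.6667/10.50 = 0.06349 m/d
t = L/v_c = 31.9/0.06349 = 502.4 d
   = 502.4/365 = 1.38 yr

1.38 years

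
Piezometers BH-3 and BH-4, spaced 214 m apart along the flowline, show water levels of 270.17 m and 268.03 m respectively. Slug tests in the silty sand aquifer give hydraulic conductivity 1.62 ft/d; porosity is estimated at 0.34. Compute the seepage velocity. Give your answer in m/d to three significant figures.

Hydraulic gradient i = (270.17 − 268.03) / 214 = 2.14 / 214 = 0.01000
K = 1.62 ft/d × 0.3048 = 0.4938 m/d
Darcy flux q = K·i = 0.4938 × 0.01000 = 0.004938 m/d
v = Ki/n = 0.4938·0.01000/0.34 = 0.01452 m/d

0.0145 m/d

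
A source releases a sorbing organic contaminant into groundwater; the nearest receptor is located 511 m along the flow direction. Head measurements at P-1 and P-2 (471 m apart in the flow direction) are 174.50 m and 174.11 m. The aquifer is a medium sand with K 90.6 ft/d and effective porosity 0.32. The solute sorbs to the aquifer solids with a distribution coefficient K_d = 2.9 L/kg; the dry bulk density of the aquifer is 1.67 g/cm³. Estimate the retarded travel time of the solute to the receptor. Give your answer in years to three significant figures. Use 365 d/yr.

Hydraulic gradient i = (174.50 − 174.11) / 471 = 0.39 / 471 = 8.280e-4
K = 90.6 ft/d × 0.3048 = 27.61 m/d
q = Ki = 27.61 × 8.280e-4 = 0.02287 m/d
Seepage velocity v = q / n = 0.02287 / 0.32 = 0.07146 m/d
Retardation R = 1 + ρ_b·K_d/n = 1 + 1.67×2.9/0.32 = 16.13
Contaminant velocity v_c = v/R = 0.07146/16.13 = 0.004429 m/d
t = L/v_c = 511/0.004429 = 115400 d
   = 115400/365 = 316 yr

316 years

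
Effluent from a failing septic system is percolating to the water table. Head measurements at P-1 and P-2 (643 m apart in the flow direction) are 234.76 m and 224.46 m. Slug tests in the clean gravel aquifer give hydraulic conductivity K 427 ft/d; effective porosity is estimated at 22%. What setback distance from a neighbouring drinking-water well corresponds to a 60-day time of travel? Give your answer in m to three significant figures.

569 m

Hydraulic gradient i = (234.76 − 224.46) / 643 = 10.30 / 643 = 0.01602
K = 427 ft/d × 0.3048 = 130.1 m/d
Specific discharge q = 130.1 × 0.01602 = 2.085 m/d
v_s = q/n_e = 2.085/0.22 = 9.476 m/d
L = v × T = 9.476 × 60 = 568.6 m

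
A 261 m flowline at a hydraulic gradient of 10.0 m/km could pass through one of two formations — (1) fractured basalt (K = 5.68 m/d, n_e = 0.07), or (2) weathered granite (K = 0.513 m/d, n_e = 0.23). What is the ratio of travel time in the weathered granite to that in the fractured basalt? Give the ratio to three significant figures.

Unit 1 (fractured basalt): v = 5.68×0.010/0.07 = 0.8114 m/d, t = 261/0.8114 = 321.7 d
Unit 2 (weathered granite): v = 0.513×0.010/0.23 = 0.02230 m/d, t = 261/0.02230 = 11700 d
t(weathered granite) / t(fractured basalt) = 11700/321.7 = 36.4

36.4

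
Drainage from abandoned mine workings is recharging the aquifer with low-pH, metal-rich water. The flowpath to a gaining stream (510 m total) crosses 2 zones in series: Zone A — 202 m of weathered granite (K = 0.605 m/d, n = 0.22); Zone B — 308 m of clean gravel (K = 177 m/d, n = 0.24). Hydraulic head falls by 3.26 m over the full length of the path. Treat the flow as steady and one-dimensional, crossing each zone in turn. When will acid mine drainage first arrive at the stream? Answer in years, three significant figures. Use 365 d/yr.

Continuity: the same q passes through each zone, so ΔH = q·Σ(L_j/K_j) — the zones act as resistances in series.
Σ(L/K) = 202/0.605 + 308/177 = 333.9 + 1.740 = 335.6 d
q = ΔH / Σ(L/K) = 3.26 / 335.6 = 0.009713 m/d (same in every zone)
Zone A: v = q/n = 0.009713/0.22 = 0.04415 m/d → t_A = 202/0.04415 = 4575 d
Zone B: v = q/n = 0.009713/0.24 = 0.04047 m/d → t_B = 308/0.04047 = 7610 d
Total t = 4575 + 7610 = 12190 d
   = 12190 / 365 = 33.4 yr

33.4 years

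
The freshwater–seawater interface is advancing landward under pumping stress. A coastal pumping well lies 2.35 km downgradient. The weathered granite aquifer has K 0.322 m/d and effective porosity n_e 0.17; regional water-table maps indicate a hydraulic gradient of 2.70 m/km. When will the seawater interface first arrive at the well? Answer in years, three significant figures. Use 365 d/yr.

Specific discharge q = 0.322 × 0.0027 = 8.694e-4 m/d
Average linear velocity = 8.694e-4 / 0.17 = 0.005114 m/d
L = 2.35 km = 2350 m
t = L / v = 2350 / 0.005114 = 459500 d
   = 459500 / 365 = 1260 yr

1260 years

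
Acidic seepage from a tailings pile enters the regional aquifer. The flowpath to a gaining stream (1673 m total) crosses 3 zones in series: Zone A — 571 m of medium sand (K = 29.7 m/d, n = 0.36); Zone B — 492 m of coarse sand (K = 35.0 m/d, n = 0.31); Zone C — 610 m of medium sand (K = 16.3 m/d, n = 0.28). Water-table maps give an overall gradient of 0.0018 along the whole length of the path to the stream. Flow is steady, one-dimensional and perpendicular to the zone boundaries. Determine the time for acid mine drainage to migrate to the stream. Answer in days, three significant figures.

For zones in series the flux q is common to all zones; the equivalent conductivity is the harmonic (thickness-weighted) mean, K_eq = L_total / Σ(L_j/K_j).
Σ(L/K) = 571/29.7 + 492/35.0 + 610/16.3 = 19.23 + 14.06 + 37.42 = 70.71 d
K_eq = L_total / Σ(L/K) = 1673 / 70.71 = 23.66 m/d
q = K_eq · i = 23.66 × 0.0018 = 0.04259 m/d (same in every zone)
Zone A: v = q/n = 0.04259/0.36 = 0.1183 m/d → t_A = 571/0.1183 = 4826 d
Zone B: v = q/n = 0.04259/0.31 = 0.1374 m/d → t_B = 492/0.1374 = 3581 d
Zone C: v = q/n = 0.04259/0.28 = 0.1521 m/d → t_C = 610/0.1521 = 4010 d
Total t = 4826 + 3581 + 4010 = 12420 d

12400 days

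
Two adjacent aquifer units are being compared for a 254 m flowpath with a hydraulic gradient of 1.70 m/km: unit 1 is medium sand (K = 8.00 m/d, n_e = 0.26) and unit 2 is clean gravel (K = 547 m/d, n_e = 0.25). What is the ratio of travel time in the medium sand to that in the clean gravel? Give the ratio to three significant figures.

71.1

Unit 1 (medium sand): v = 8.00×0.0017/0.26 = 0.05231 m/d, t = 254/0.05231 = 4856 d
Unit 2 (clean gravel): v = 547×0.0017/0.25 = 3.720 m/d, t = 254/3.720 = 68.29 d
t(medium sand) / t(clean gravel) = 4856/68.29 = 71.1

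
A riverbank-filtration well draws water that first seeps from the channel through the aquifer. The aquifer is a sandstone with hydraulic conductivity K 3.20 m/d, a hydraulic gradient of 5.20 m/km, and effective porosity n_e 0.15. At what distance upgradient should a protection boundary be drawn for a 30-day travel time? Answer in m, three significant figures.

q = Ki = 3.20 × 0.0052 = 0.01664 m/d
Average linear velocity = 0.01664 / 0.15 = 0.1109 m/d
L = v × T = 0.1109 × 30 = 3.328 m

3.33 m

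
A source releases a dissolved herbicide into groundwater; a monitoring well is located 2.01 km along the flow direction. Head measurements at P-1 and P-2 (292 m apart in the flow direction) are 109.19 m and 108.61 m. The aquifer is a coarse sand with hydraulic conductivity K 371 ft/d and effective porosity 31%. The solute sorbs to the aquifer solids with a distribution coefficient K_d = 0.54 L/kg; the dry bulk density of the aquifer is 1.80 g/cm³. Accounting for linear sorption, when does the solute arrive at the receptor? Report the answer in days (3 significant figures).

Hydraulic gradient i = (109.19 − 108.61) / 292 = 0.58 / 292 = 0.001986
K = 371 ft/d × 0.3048 = 113.1 m/d
Darcy flux q = K·i = 113.1 × 0.001986 = 0.2246 m/d
v_s = q/n_e = 0.2246/0.31 = 0.7246 m/d
Retardation R = 1 + ρ_b·K_d/n = 1 + 1.80×0.54/0.31 = 4.135
Contaminant velocity v_c = v/R = 0.7246/4.135 = 0.1752 m/d
L = 2.01 km = 2010 m
t = L/v_c = 2010/0.1752 = 11470 d

11500 days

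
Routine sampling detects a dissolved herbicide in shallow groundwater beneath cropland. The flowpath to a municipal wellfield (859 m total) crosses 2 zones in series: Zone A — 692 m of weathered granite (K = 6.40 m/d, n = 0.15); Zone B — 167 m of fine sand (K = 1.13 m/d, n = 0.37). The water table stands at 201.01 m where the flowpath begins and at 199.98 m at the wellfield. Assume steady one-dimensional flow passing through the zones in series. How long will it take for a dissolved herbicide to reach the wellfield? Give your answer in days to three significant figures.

41100 days

Total head drop ΔH = 201.01 − 199.98 = 1.03 m
Continuity: the same q passes through each zone, so ΔH = q·Σ(L_j/K_j) — the zones act as resistances in series.
Σ(L/K) = 692/6.40 + 167/1.13 = 108.1 + 147.8 = 255.9 d
q = ΔH / Σ(L/K) = 1.03 / 255.9 = 0.004025 m/d (same in every zone)
Zone A: v = q/n = 0.004025/0.15 = 0.02683 m/d → t_A = 692/0.02683 = 25790 d
Zone B: v = q/n = 0.004025/0.37 = 0.01088 m/d → t_B = 167/0.01088 = 15350 d
Total t = 25790 + 15350 = 41140 d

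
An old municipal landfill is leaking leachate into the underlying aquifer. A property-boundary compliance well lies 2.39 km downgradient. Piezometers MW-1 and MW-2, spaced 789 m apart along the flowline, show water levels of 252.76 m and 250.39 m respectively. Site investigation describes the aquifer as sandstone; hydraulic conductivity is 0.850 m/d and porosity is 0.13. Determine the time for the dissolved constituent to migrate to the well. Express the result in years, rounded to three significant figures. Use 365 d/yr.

Hydraulic gradient i = (252.76 − 250.39) / 789 = 2.37 / 789 = 0.003004
q = Ki = 0.850 × 0.003004 = 0.002553 m/d
Average linear velocity = 0.002553 / 0.13 = 0.01964 m/d
L = 2.39 km = 2390 m
t = L / v = 2390 / 0.01964 = 121700 d
   = 121700 / 365 = 333 yr

333 years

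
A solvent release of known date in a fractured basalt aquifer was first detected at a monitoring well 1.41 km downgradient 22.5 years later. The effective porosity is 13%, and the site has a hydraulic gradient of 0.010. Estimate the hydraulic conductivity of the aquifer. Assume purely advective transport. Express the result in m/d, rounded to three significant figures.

2.23 m/d

t = 22.5 years = 8213 d
L = 1.41 km = 1410 m
v = L / t = 1410 / 8213 = 0.1717 m/d
K = v · n / i = 0.1717 × 0.13 / 0.010 = 2.23 m/d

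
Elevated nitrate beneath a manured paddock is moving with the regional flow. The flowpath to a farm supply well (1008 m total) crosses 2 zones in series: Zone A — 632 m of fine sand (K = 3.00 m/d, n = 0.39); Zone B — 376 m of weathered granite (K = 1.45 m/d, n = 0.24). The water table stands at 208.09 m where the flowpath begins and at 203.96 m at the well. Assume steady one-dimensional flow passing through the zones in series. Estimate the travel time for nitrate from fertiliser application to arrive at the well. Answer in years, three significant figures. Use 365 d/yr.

105 years

Total head drop ΔH = 208.09 − 203.96 = 4.13 m
Continuity: the same q passes through each zone, so ΔH = q·Σ(L_j/K_j) — the zones act as resistances in series.
Σ(L/K) = 632/3.00 + 376/1.45 = 210.7 + 259.3 = 470.0 d
q = ΔH / Σ(L/K) = 4.13 / 470.0 = 0.008788 m/d (same in every zone)
Zone A: v = q/n = 0.008788/0.39 = 0.02253 m/d → t_A = 632/0.02253 = 28050 d
Zone B: v = q/n = 0.008788/0.24 = 0.03662 m/d → t_B = 376/0.03662 = 10270 d
Total t = 28050 + 10270 = 38320 d
   = 38320 / 365 = 105 yr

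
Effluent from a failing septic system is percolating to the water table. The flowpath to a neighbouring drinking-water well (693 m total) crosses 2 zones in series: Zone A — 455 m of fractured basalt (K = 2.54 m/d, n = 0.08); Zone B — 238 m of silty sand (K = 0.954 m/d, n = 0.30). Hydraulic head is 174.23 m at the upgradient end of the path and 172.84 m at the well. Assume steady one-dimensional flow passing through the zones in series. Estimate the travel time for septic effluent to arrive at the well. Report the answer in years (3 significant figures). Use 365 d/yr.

91.1 years

Total head drop ΔH = 174.23 − 172.84 = 1.39 m
Continuity: the same q passes through each zone, so ΔH = q·Σ(L_j/K_j) — the zones act as resistances in series.
Σ(L/K) = 455/2.54 + 238/0.954 = 179.1 + 249.5 = 428.6 d
q = ΔH / Σ(L/K) = 1.39 / 428.6 = 0.003243 m/d (same in every zone)
Zone A: v = q/n = 0.003243/0.08 = 0.04054 m/d → t_A = 455/0.04054 = 11220 d
Zone B: v = q/n = 0.003243/0.30 = 0.01081 m/d → t_B = 238/0.01081 = 22020 d
Total t = 11220 + 22020 = 33240 d
   = 33240 / 365 = 91.1 yr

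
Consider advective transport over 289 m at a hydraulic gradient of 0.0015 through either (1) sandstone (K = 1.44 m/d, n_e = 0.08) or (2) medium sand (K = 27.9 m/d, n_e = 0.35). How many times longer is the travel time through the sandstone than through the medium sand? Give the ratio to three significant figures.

Unit 1 (sandstone): v = 1.44×0.0015/0.08 = 0.02700 m/d, t = 289/0.02700 = 10700 d
Unit 2 (medium sand): v = 27.9×0.0015/0.35 = 0.1196 m/d, t = 289/0.1196 = 2417 d
t(sandstone) / t(medium sand) = 10700/2417 = 4.43

4.43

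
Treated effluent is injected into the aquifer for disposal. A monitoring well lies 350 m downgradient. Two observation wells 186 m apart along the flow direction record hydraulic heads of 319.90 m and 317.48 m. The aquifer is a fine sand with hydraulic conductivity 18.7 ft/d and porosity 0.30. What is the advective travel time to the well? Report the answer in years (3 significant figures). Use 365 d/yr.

3.88 years

Hydraulic gradient i = (319.90 − 317.48) / 186 = 2.42 / 186 = 0.01301
K = 18.7 ft/d × 0.3048 = 5.700 m/d
q = Ki = 5.700 × 0.01301 = 0.07416 m/d
Seepage velocity v = q / n = 0.07416 / 0.30 = 0.2472 m/d
t = L / v = 350 / 0.2472 = 1416 d
   = 1416 / 365 = 3.88 yr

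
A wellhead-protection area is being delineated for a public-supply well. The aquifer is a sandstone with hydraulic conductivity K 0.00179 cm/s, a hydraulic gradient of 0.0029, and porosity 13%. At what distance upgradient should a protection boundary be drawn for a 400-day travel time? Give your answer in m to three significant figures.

K = 0.00179 cm/s × 864 = 1.547 m/d
Specific discharge q = 1.547 × 0.0029 = 0.004485 m/d
Average linear velocity = 0.004485 / 0.13 = 0.03450 m/d
L = v × T = 0.03450 × 400 = 13.80 m

13.8 m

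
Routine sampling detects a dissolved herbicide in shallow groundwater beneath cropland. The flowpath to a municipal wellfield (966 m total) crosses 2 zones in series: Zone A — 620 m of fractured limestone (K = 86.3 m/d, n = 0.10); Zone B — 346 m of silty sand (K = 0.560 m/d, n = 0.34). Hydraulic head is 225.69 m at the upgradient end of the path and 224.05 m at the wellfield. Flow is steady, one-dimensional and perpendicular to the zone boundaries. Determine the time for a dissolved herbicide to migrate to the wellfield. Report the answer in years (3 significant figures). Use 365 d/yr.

Total head drop ΔH = 225.69 − 224.05 = 1.64 m
Continuity: the same q passes through each zone, so ΔH = q·Σ(L_j/K_j) — the zones act as resistances in series.
Σ(L/K) = 620/86.3 + 346/0.560 = 7.184 + 617.9 = 625.0 d
q = ΔH / Σ(L/K) = 1.64 / 625.0 = 0.002624 m/d (same in every zone)
Zone A: v = q/n = 0.002624/0.10 = 0.02624 m/d → t_A = 620/0.02624 = 23630 d
Zone B: v = q/n = 0.002624/0.34 = 0.007717 m/d → t_B = 346/0.007717 = 44840 d
Total t = 23630 + 44840 = 68460 d
   = 68460 / 365 = 188 yr

188 years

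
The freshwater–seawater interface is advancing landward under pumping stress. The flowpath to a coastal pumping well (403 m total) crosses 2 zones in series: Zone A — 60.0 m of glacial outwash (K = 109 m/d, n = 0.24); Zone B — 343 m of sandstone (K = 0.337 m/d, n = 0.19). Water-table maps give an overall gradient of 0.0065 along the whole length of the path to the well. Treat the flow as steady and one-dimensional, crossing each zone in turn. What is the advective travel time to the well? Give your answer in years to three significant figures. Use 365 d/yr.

Continuity: the same q passes through each zone, so ΔH = q·Σ(L_j/K_j) — the zones act as resistances in series.
Σ(L/K) = 60.0/109 + 343/0.337 = 0.5505 + 1018 = 1018 d
K_eq = L_total / Σ(L/K) = 403 / 1018 = 0.3957 m/d
q = K_eq · i = 0.3957 × 0.0065 = 0.002572 m/d (same in every zone)
Zone A: v = q/n = 0.002572/0.24 = 0.01072 m/d → t_A = 60.0/0.01072 = 5598 d
Zone B: v = q/n = 0.002572/0.19 = 0.01354 m/d → t_B = 343/0.01354 = 25340 d
Total t = 5598 + 25340 = 30930 d
   = 30930 / 365 = 84.7 yr

84.7 years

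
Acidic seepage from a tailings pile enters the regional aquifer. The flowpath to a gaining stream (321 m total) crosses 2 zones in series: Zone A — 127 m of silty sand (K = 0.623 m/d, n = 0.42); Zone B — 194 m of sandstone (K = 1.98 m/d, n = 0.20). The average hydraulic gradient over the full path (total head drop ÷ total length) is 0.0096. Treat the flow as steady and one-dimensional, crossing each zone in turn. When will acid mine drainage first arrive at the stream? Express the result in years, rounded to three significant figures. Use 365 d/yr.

24.7 years

Steady 1-D flow in series ⇒ the Darcy flux q is identical in every zone and the zone head losses add (resistances L/K in series).
Σ(L/K) = 127/0.623 + 194/1.98 = 203.9 + 97.98 = 301.8 d
K_eq = L_total / Σ(L/K) = 321 / 301.8 = 1.064 m/d
q = K_eq · i = 1.064 × 0.0096 = 0.01021 m/d (same in every zone)
Zone A: v = q/n = 0.01021/0.42 = 0.02431 m/d → t_A = 127/0.02431 = 5224 d
Zone B: v = q/n = 0.01021/0.20 = 0.05105 m/d → t_B = 194/0.05105 = 3800 d
Total t = 5224 + 3800 = 9025 d
   = 9025 / 365 = 24.7 yr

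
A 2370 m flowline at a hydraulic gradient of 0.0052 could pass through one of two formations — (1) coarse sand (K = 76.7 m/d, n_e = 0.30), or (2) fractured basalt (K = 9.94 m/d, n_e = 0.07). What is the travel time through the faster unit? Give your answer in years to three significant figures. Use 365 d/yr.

Unit 1 (coarse sand): v = 76.7×0.0052/0.30 = 1.329 m/d, t = 2370/1.329 = 1783 d
Unit 2 (fractured basalt): v = 9.94×0.0052/0.07 = 0.7384 m/d, t = 2370/0.7384 = 3210 d
Faster: 1783 d / 365 = 4.88 yr

4.88 years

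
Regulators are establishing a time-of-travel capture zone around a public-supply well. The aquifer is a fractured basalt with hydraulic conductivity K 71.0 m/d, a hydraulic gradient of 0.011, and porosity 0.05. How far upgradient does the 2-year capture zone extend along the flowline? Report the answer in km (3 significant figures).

11.4 km

Darcy flux q = K·i = 71.0 × 0.011 = 0.7810 m/d
Average linear velocity = 0.7810 / 0.05 = 15.62 m/d
T = 2 yr × 365 = 730 d
L = v × T = 15.62 × 730 = 11400 m
   = 11.4 km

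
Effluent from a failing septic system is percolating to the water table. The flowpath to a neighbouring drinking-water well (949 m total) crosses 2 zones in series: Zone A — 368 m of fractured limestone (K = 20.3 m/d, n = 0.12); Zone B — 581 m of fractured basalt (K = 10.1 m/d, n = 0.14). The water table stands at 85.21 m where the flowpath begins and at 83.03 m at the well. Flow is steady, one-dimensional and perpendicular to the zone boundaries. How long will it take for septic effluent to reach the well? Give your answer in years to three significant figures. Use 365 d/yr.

11.9 years

Total head drop ΔH = 85.21 − 83.03 = 2.18 m
Steady 1-D flow in series ⇒ the Darcy flux q is identical in every zone and the zone head losses add (resistances L/K in series).
Σ(L/K) = 368/20.3 + 581/10.1 = 18.13 + 57.52 = 75.65 d
q = ΔH / Σ(L/K) = 2.18 / 75.65 = 0.02882 m/d (same in every zone)
Zone A: v = q/n = 0.02882/0.12 = 0.2401 m/d → t_A = 368/0.2401 = 1532 d
Zone B: v = q/n = 0.02882/0.14 = 0.2058 m/d → t_B = 581/0.2058 = 2823 d
Total t = 1532 + 2823 = 4355 d
   = 4355 / 365 = 11.9 yr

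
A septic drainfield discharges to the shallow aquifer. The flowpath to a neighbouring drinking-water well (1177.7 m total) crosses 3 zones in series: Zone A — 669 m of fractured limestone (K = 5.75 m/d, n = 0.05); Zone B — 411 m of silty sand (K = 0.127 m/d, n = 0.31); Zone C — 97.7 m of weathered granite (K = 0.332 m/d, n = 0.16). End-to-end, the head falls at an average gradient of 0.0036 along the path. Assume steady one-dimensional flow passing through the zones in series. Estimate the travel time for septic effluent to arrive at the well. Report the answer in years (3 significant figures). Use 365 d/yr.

416 years

Steady 1-D flow in series ⇒ the Darcy flux q is identical in every zone and the zone head losses add (resistances L/K in series).
Σ(L/K) = 669/5.75 + 411/0.127 + 97.7/0.332 = 116.3 + 3236 + 294.3 = 3647 d
K_eq = L_total / Σ(L/K) = 1177.7 / 3647 = 0.3229 m/d
q = K_eq · i = 0.3229 × 0.0036 = 0.001163 m/d (same in every zone)
Zone A: v = q/n = 0.001163/0.05 = 0.02325 m/d → t_A = 669/0.02325 = 28770 d
Zone B: v = q/n = 0.001163/0.31 = 0.003750 m/d → t_B = 411/0.003750 = 109600 d
Zone C: v = q/n = 0.001163/0.16 = 0.007266 m/d → t_C = 97.7/0.007266 = 13450 d
Total t = 28770 + 109600 + 13450 = 151800 d
   = 151800 / 365 = 416 yr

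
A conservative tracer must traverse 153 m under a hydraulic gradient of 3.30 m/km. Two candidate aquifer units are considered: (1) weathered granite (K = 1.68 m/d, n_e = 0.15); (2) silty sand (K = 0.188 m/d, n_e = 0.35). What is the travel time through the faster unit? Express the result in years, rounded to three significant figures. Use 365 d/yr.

Unit 1 (weathered granite): v = 1.68×0.0033/0.15 = 0.03696 m/d, t = 153/0.03696 = 4140 d
Unit 2 (silty sand): v = 0.188×0.0033/0.35 = 0.001773 m/d, t = 153/0.001773 = 86320 d
Faster: 4140 d / 365 = 11.3 yr

11.3 years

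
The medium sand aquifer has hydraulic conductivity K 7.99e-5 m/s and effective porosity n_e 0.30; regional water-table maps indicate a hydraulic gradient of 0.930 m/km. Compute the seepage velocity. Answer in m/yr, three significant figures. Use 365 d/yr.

K = 7.99e-5 m/s × 86400 s/d = 6.903 m/d
Darcy flux q = K·i = 6.903 × 9.3e-4 = 0.006420 m/d
Seepage velocity v = q / n = 0.006420 / 0.30 = 0.02140 m/d
   = 0.02140 × 365 = 7.81 m/yr

7.81 m/yr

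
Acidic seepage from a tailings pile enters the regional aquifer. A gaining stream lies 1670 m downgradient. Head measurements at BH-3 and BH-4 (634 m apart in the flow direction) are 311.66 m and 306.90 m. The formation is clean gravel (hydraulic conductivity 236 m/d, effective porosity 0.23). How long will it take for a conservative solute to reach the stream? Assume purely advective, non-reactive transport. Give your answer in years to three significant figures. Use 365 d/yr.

Hydraulic gradient i = (311.66 − 306.90) / 634 = 4.76 / 634 = 0.007508
Darcy flux q = K·i = 236 × 0.007508 = 1.772 m/d
v_s = q/n_e = 1.772/0.23 = 7.704 m/d
t = L / v = 1670 / 7.704 = 216.8 d
   = 216.8 / 365 = 0.594 yr

0.594 years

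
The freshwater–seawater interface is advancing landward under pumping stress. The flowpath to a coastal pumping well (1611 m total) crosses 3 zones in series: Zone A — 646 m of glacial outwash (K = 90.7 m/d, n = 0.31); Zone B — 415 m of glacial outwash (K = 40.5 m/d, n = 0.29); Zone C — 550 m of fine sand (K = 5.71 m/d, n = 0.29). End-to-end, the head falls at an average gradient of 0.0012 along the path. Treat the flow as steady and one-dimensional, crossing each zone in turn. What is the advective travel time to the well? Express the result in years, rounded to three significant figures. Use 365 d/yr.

Continuity: the same q passes through each zone, so ΔH = q·Σ(L_j/K_j) — the zones act as resistances in series.
Σ(L/K) = 646/90.7 + 415/40.5 + 550/5.71 = 7.122 + 10.25 + 96.32 = 113.7 d
K_eq = L_total / Σ(L/K) = 1611 / 113.7 = 14.17 m/d
q = K_eq · i = 14.17 × 0.0012 = 0.01700 m/d (same in every zone)
Zone A: v = q/n = 0.01700/0.31 = 0.05485 m/d → t_A = 646/0.05485 = 11780 d
Zone B: v = q/n = 0.01700/0.29 = 0.05863 m/d → t_B = 415/0.05863 = 7078 d
Zone C: v = q/n = 0.01700/0.29 = 0.05863 m/d → t_C = 550/0.05863 = 9380 d
Total t = 11780 + 7078 + 9380 = 28240 d
   = 28240 / 365 = 77.4 yr

77.4 years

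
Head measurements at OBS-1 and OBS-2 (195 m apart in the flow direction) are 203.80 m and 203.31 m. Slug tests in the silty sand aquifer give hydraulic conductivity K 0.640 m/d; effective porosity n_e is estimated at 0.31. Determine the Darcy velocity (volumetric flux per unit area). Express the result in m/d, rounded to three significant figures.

Hydraulic gradient i = (203.80 − 203.31) / 195 = 0.49 / 195 = 0.002513
q = Ki = 0.640 × 0.002513 = 0.001608 m/d

0.00161 m/d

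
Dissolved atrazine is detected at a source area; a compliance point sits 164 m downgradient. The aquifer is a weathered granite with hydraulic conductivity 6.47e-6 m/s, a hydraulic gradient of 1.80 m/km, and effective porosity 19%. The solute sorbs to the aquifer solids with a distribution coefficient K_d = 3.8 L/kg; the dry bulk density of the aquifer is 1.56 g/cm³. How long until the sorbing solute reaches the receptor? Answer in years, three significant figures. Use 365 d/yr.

K = 6.47e-6 m/s × 86400 s/d = 0.5590 m/d
q = Ki = 0.5590 × 0.0018 = 0.001006 m/d
v_s = q/n_e = 0.001006/0.19 = 0.005296 m/d
Retardation R = 1 + ρ_b·K_d/n = 1 + 1.56×3.8/0.19 = 32.20
Contaminant velocity v_c = v/R = 0.005296/32.20 = 1.645e-4 m/d
t = L/v_c = 164/1.645e-4 = 997200 d
   = 997200/365 = 2730 yr

2730 years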